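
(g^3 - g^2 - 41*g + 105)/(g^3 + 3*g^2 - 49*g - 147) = (g^2 - 8*g + 15)/(g^2 - 4*g - 21)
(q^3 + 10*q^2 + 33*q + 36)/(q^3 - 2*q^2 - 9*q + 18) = (q^2 + 7*q + 12)/(q^2 - 5*q + 6)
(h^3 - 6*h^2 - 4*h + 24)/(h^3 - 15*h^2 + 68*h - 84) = (h + 2)/(h - 7)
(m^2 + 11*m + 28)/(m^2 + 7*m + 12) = (m + 7)/(m + 3)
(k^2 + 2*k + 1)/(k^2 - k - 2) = (k + 1)/(k - 2)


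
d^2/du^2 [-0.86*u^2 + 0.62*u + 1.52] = -1.72000000000000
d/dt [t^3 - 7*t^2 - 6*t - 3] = 3*t^2 - 14*t - 6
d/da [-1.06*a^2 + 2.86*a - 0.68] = 2.86 - 2.12*a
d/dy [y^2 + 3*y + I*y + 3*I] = 2*y + 3 + I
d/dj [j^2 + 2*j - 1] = 2*j + 2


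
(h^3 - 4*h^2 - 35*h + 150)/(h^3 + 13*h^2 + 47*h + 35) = (h^3 - 4*h^2 - 35*h + 150)/(h^3 + 13*h^2 + 47*h + 35)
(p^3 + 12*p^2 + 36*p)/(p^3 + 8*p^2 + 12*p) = (p + 6)/(p + 2)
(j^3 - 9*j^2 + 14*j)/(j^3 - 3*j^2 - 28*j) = (j - 2)/(j + 4)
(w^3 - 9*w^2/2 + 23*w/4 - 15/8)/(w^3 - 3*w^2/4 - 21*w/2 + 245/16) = 2*(4*w^2 - 8*w + 3)/(8*w^2 + 14*w - 49)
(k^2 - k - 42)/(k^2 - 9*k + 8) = (k^2 - k - 42)/(k^2 - 9*k + 8)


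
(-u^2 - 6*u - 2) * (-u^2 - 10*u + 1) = u^4 + 16*u^3 + 61*u^2 + 14*u - 2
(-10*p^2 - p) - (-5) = -10*p^2 - p + 5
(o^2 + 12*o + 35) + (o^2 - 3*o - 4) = 2*o^2 + 9*o + 31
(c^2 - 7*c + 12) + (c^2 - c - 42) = 2*c^2 - 8*c - 30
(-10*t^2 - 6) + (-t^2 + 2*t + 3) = -11*t^2 + 2*t - 3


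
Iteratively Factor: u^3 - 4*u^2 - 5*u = (u + 1)*(u^2 - 5*u) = u*(u + 1)*(u - 5)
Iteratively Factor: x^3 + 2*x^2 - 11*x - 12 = (x - 3)*(x^2 + 5*x + 4) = (x - 3)*(x + 4)*(x + 1)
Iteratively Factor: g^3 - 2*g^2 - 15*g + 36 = (g + 4)*(g^2 - 6*g + 9) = (g - 3)*(g + 4)*(g - 3)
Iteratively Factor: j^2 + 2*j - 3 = (j - 1)*(j + 3)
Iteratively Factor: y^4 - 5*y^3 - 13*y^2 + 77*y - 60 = (y + 4)*(y^3 - 9*y^2 + 23*y - 15) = (y - 3)*(y + 4)*(y^2 - 6*y + 5) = (y - 5)*(y - 3)*(y + 4)*(y - 1)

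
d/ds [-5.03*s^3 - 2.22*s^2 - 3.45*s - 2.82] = -15.09*s^2 - 4.44*s - 3.45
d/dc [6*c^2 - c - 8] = 12*c - 1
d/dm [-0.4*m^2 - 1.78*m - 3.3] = -0.8*m - 1.78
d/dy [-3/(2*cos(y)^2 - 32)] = -3*sin(y)*cos(y)/(cos(y)^2 - 16)^2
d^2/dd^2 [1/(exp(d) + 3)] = (exp(d) - 3)*exp(d)/(exp(d) + 3)^3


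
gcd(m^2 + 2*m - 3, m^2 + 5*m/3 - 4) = m + 3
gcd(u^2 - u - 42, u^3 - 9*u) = 1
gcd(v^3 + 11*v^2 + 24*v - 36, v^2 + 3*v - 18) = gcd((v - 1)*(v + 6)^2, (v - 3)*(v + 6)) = v + 6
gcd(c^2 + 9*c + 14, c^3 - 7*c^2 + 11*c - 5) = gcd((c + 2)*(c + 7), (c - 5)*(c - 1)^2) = 1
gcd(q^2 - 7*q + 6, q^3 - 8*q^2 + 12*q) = q - 6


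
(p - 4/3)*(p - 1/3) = p^2 - 5*p/3 + 4/9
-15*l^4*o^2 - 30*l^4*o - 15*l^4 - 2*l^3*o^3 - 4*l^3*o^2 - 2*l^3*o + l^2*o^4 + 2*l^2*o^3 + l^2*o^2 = (-5*l + o)*(3*l + o)*(l*o + l)^2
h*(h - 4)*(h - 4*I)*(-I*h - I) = -I*h^4 - 4*h^3 + 3*I*h^3 + 12*h^2 + 4*I*h^2 + 16*h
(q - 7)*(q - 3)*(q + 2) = q^3 - 8*q^2 + q + 42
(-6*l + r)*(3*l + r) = -18*l^2 - 3*l*r + r^2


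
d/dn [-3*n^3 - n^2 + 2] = n*(-9*n - 2)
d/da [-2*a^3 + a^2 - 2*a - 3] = -6*a^2 + 2*a - 2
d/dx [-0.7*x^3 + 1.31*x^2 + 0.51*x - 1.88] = -2.1*x^2 + 2.62*x + 0.51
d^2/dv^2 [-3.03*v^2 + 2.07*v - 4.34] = -6.06000000000000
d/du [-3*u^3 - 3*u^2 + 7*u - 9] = -9*u^2 - 6*u + 7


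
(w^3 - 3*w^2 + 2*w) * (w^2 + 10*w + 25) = w^5 + 7*w^4 - 3*w^3 - 55*w^2 + 50*w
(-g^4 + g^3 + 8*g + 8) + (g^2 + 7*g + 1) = -g^4 + g^3 + g^2 + 15*g + 9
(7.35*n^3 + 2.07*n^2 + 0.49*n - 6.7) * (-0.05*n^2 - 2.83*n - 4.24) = -0.3675*n^5 - 20.904*n^4 - 37.0466*n^3 - 9.8285*n^2 + 16.8834*n + 28.408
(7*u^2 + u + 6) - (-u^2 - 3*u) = 8*u^2 + 4*u + 6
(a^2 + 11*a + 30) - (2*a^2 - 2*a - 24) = -a^2 + 13*a + 54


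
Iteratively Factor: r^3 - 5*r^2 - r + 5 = (r + 1)*(r^2 - 6*r + 5) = (r - 1)*(r + 1)*(r - 5)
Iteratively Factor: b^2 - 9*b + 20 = (b - 4)*(b - 5)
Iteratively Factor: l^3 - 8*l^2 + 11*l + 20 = (l + 1)*(l^2 - 9*l + 20) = (l - 4)*(l + 1)*(l - 5)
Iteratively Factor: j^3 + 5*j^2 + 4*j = (j + 4)*(j^2 + j) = (j + 1)*(j + 4)*(j)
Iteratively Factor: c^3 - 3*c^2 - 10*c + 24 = (c - 2)*(c^2 - c - 12) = (c - 2)*(c + 3)*(c - 4)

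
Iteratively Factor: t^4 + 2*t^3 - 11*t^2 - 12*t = (t - 3)*(t^3 + 5*t^2 + 4*t) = (t - 3)*(t + 1)*(t^2 + 4*t) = t*(t - 3)*(t + 1)*(t + 4)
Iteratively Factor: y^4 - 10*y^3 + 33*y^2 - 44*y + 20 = (y - 2)*(y^3 - 8*y^2 + 17*y - 10) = (y - 2)*(y - 1)*(y^2 - 7*y + 10) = (y - 5)*(y - 2)*(y - 1)*(y - 2)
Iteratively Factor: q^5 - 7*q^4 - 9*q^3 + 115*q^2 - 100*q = (q)*(q^4 - 7*q^3 - 9*q^2 + 115*q - 100) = q*(q - 5)*(q^3 - 2*q^2 - 19*q + 20) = q*(q - 5)*(q - 1)*(q^2 - q - 20) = q*(q - 5)*(q - 1)*(q + 4)*(q - 5)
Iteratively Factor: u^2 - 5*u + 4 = (u - 1)*(u - 4)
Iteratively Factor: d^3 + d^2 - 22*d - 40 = (d + 4)*(d^2 - 3*d - 10) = (d - 5)*(d + 4)*(d + 2)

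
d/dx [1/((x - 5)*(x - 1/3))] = 6*(8 - 3*x)/(9*x^4 - 96*x^3 + 286*x^2 - 160*x + 25)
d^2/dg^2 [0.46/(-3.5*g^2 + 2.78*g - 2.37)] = (11.27*g^2 - 8.9516*g - 0.46*(7.0*g - 2.78)*(14.0*g - 5.56) + 7.6314)/(3.5*g^2 - 2.78*g + 2.37)^3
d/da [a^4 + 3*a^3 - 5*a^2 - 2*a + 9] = 4*a^3 + 9*a^2 - 10*a - 2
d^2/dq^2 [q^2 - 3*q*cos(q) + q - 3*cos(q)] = 3*q*cos(q) + 6*sin(q) + 3*cos(q) + 2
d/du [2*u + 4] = 2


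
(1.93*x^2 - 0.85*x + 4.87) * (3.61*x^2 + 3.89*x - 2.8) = 6.9673*x^4 + 4.4392*x^3 + 8.8702*x^2 + 21.3243*x - 13.636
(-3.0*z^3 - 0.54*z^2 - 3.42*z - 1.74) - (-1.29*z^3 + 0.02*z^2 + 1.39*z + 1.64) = -1.71*z^3 - 0.56*z^2 - 4.81*z - 3.38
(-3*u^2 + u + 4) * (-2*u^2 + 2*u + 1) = 6*u^4 - 8*u^3 - 9*u^2 + 9*u + 4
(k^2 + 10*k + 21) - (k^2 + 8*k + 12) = 2*k + 9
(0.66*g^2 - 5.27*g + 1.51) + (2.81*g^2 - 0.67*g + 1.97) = 3.47*g^2 - 5.94*g + 3.48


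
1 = 1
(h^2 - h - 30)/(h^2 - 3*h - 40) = (h - 6)/(h - 8)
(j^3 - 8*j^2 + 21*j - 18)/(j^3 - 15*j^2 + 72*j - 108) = (j^2 - 5*j + 6)/(j^2 - 12*j + 36)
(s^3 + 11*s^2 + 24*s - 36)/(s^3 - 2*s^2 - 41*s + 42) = (s + 6)/(s - 7)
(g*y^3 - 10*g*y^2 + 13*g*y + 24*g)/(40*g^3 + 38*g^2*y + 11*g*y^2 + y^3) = g*(y^3 - 10*y^2 + 13*y + 24)/(40*g^3 + 38*g^2*y + 11*g*y^2 + y^3)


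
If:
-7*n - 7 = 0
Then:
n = -1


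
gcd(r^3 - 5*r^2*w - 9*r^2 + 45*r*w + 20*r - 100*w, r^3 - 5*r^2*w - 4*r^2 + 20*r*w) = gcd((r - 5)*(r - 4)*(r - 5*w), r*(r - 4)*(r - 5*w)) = r^2 - 5*r*w - 4*r + 20*w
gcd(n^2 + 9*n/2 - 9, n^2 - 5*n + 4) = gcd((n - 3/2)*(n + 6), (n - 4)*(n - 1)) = 1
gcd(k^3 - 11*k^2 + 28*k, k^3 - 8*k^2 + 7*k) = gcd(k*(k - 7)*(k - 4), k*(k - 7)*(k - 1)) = k^2 - 7*k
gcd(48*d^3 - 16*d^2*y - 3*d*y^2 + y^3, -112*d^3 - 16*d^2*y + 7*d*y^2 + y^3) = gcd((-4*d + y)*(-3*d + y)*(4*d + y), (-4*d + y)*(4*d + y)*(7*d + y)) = -16*d^2 + y^2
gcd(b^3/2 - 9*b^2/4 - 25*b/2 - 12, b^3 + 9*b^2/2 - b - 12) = b + 2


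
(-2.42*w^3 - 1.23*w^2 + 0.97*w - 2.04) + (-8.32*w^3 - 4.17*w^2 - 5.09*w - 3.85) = -10.74*w^3 - 5.4*w^2 - 4.12*w - 5.89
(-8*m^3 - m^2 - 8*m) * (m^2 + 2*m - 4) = -8*m^5 - 17*m^4 + 22*m^3 - 12*m^2 + 32*m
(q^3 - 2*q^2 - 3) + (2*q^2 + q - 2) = q^3 + q - 5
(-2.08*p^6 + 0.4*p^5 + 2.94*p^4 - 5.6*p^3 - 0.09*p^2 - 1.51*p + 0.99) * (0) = 0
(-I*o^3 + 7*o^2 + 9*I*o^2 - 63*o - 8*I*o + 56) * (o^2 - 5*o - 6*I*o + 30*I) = -I*o^5 + o^4 + 14*I*o^4 - 14*o^3 - 95*I*o^3 + 53*o^2 + 628*I*o^2 - 40*o - 2226*I*o + 1680*I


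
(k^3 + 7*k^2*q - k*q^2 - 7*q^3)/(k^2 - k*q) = k + 8*q + 7*q^2/k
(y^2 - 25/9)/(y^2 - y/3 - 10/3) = (y - 5/3)/(y - 2)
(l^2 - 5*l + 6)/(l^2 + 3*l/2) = 2*(l^2 - 5*l + 6)/(l*(2*l + 3))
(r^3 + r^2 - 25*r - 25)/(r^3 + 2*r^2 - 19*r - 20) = (r - 5)/(r - 4)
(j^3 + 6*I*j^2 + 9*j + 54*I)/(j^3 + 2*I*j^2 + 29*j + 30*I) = (j^2 + 9)/(j^2 - 4*I*j + 5)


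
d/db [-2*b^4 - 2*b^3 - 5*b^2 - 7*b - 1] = -8*b^3 - 6*b^2 - 10*b - 7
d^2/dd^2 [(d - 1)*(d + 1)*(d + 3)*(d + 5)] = 12*d^2 + 48*d + 28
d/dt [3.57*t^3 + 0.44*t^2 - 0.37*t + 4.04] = 10.71*t^2 + 0.88*t - 0.37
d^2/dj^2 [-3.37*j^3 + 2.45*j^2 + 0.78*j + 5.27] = 4.9 - 20.22*j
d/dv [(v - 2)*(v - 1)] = 2*v - 3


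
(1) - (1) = 0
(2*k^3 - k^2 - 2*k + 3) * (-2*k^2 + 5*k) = -4*k^5 + 12*k^4 - k^3 - 16*k^2 + 15*k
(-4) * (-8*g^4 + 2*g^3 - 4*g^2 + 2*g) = 32*g^4 - 8*g^3 + 16*g^2 - 8*g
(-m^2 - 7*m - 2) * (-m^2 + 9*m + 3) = m^4 - 2*m^3 - 64*m^2 - 39*m - 6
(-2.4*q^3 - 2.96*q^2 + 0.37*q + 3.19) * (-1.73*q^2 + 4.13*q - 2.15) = 4.152*q^5 - 4.7912*q^4 - 7.7049*q^3 + 2.3734*q^2 + 12.3792*q - 6.8585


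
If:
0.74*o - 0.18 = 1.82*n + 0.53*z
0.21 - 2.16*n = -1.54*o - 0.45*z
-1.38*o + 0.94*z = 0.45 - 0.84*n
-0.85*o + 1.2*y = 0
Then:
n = -0.31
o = -0.55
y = -0.39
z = -0.06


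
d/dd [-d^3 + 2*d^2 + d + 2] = -3*d^2 + 4*d + 1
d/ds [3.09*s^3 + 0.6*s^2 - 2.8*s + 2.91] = 9.27*s^2 + 1.2*s - 2.8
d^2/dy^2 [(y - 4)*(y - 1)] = 2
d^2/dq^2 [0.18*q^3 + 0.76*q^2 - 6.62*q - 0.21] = 1.08*q + 1.52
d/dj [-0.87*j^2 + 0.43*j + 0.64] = 0.43 - 1.74*j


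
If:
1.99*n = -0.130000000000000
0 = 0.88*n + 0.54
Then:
No Solution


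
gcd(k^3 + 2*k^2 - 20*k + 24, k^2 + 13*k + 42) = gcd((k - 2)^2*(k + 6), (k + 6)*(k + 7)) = k + 6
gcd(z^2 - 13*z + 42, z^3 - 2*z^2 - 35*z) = z - 7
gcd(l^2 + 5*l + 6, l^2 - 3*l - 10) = l + 2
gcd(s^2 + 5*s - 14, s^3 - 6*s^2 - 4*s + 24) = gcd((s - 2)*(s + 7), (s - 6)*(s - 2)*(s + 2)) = s - 2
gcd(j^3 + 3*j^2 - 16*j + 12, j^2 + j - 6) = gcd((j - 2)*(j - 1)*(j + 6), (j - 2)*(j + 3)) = j - 2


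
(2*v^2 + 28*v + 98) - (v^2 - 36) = v^2 + 28*v + 134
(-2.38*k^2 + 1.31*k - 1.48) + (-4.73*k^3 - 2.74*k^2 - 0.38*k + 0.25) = -4.73*k^3 - 5.12*k^2 + 0.93*k - 1.23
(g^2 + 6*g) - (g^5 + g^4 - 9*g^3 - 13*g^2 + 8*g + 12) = -g^5 - g^4 + 9*g^3 + 14*g^2 - 2*g - 12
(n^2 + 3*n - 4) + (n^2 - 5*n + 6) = 2*n^2 - 2*n + 2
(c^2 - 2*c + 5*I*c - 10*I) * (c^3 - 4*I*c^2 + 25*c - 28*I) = c^5 - 2*c^4 + I*c^4 + 45*c^3 - 2*I*c^3 - 90*c^2 + 97*I*c^2 + 140*c - 194*I*c - 280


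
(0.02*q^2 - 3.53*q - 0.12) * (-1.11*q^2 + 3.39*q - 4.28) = -0.0222*q^4 + 3.9861*q^3 - 11.9191*q^2 + 14.7016*q + 0.5136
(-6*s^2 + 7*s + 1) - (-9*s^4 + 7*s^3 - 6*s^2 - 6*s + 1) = 9*s^4 - 7*s^3 + 13*s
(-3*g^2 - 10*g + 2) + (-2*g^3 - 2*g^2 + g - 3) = -2*g^3 - 5*g^2 - 9*g - 1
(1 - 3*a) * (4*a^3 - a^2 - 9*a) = -12*a^4 + 7*a^3 + 26*a^2 - 9*a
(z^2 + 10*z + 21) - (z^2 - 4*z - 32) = 14*z + 53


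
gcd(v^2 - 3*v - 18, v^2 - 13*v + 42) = v - 6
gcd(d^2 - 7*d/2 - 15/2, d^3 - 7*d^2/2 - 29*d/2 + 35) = d - 5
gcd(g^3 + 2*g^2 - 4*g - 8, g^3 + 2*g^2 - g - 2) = g + 2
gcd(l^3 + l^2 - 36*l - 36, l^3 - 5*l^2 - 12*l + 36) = l - 6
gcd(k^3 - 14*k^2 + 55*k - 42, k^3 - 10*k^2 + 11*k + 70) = k - 7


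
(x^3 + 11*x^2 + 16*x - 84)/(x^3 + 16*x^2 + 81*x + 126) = (x - 2)/(x + 3)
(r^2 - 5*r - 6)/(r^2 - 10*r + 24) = (r + 1)/(r - 4)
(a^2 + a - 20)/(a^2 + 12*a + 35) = (a - 4)/(a + 7)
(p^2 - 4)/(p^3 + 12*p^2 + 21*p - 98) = (p + 2)/(p^2 + 14*p + 49)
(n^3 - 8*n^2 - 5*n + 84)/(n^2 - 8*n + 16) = (n^2 - 4*n - 21)/(n - 4)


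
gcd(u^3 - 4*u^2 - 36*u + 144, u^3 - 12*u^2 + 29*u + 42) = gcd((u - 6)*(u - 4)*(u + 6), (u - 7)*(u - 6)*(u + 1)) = u - 6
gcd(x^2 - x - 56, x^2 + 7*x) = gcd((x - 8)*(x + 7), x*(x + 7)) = x + 7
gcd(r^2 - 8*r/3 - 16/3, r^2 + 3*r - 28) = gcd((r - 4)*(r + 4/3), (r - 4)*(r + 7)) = r - 4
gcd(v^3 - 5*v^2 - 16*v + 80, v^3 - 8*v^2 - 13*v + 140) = v^2 - v - 20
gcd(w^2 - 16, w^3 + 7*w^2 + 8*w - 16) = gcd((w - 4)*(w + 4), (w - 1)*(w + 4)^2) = w + 4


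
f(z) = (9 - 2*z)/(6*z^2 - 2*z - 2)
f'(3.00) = -0.09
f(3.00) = 0.07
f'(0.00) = 5.50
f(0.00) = -4.50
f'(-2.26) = 0.30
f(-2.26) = 0.41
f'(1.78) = -0.73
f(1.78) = 0.40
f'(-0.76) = 12.45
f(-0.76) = 3.52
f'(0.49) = -11.83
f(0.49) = -5.21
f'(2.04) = -0.42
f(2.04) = 0.26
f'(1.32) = -2.95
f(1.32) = 1.09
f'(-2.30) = 0.28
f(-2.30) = 0.40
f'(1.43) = -1.97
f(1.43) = 0.83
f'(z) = (2 - 12*z)*(9 - 2*z)/(6*z^2 - 2*z - 2)^2 - 2/(6*z^2 - 2*z - 2)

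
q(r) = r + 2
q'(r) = 1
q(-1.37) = 0.63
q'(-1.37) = 1.00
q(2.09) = 4.09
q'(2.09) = 1.00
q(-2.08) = -0.08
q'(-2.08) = 1.00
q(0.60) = 2.60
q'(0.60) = 1.00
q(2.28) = 4.28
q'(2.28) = 1.00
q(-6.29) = -4.29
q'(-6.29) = 1.00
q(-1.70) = 0.30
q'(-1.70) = 1.00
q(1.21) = 3.21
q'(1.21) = 1.00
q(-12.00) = -10.00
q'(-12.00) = 1.00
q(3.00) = 5.00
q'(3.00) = 1.00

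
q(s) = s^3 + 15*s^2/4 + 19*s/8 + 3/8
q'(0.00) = 2.38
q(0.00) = 0.38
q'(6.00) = 155.38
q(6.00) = 365.62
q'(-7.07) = 99.30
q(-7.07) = -182.37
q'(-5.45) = 50.61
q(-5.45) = -63.06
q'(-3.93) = 19.23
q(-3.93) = -11.74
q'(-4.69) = 33.19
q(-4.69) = -31.44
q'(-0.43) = -0.30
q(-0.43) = -0.03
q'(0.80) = 10.30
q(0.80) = 5.19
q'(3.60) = 68.26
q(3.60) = 104.18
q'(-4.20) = 23.80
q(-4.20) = -17.54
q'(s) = 3*s^2 + 15*s/2 + 19/8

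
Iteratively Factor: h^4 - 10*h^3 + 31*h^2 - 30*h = (h - 2)*(h^3 - 8*h^2 + 15*h) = (h - 5)*(h - 2)*(h^2 - 3*h) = (h - 5)*(h - 3)*(h - 2)*(h)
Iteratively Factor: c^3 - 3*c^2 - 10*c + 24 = (c - 4)*(c^2 + c - 6) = (c - 4)*(c - 2)*(c + 3)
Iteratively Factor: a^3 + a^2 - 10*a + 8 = (a - 2)*(a^2 + 3*a - 4) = (a - 2)*(a + 4)*(a - 1)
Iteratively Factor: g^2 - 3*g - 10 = (g + 2)*(g - 5)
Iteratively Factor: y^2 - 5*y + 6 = (y - 2)*(y - 3)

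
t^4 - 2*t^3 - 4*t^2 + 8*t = t*(t - 2)^2*(t + 2)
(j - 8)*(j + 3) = j^2 - 5*j - 24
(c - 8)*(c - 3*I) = c^2 - 8*c - 3*I*c + 24*I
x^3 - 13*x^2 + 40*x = x*(x - 8)*(x - 5)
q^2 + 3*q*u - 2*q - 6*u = (q - 2)*(q + 3*u)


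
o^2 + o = o*(o + 1)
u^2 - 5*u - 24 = (u - 8)*(u + 3)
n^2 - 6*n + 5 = (n - 5)*(n - 1)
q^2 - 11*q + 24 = (q - 8)*(q - 3)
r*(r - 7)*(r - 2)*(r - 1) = r^4 - 10*r^3 + 23*r^2 - 14*r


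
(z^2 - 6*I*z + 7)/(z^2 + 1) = (z - 7*I)/(z - I)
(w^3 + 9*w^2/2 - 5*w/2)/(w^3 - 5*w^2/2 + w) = (w + 5)/(w - 2)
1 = 1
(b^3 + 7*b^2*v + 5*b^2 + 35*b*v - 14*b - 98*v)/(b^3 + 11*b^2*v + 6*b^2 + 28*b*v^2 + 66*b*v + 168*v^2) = (b^2 + 5*b - 14)/(b^2 + 4*b*v + 6*b + 24*v)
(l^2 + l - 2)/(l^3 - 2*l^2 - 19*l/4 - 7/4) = 4*(-l^2 - l + 2)/(-4*l^3 + 8*l^2 + 19*l + 7)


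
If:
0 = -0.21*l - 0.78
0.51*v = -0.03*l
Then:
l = -3.71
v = 0.22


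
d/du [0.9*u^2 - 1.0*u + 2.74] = 1.8*u - 1.0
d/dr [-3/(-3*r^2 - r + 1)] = 3*(-6*r - 1)/(3*r^2 + r - 1)^2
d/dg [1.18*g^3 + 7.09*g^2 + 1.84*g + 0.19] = 3.54*g^2 + 14.18*g + 1.84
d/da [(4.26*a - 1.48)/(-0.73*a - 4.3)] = (-14.160832*a - 83.41312)/(0.73*a + 4.3)^3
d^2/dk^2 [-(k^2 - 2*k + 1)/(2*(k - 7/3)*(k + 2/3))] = 9*(27*k^3 - 621*k^2 + 1161*k - 967)/(729*k^6 - 3645*k^5 + 2673*k^4 + 7965*k^3 - 4158*k^2 - 8820*k - 2744)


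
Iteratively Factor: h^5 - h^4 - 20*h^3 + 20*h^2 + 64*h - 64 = (h + 4)*(h^4 - 5*h^3 + 20*h - 16) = (h - 1)*(h + 4)*(h^3 - 4*h^2 - 4*h + 16) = (h - 4)*(h - 1)*(h + 4)*(h^2 - 4) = (h - 4)*(h - 2)*(h - 1)*(h + 4)*(h + 2)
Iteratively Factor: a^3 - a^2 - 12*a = (a + 3)*(a^2 - 4*a) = (a - 4)*(a + 3)*(a)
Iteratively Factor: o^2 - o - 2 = (o + 1)*(o - 2)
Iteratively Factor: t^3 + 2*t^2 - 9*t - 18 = (t + 2)*(t^2 - 9) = (t - 3)*(t + 2)*(t + 3)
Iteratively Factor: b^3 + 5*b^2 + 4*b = (b + 4)*(b^2 + b) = (b + 1)*(b + 4)*(b)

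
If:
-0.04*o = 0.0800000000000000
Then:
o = -2.00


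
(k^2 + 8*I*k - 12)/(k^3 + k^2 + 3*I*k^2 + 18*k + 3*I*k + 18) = (k + 2*I)/(k^2 + k*(1 - 3*I) - 3*I)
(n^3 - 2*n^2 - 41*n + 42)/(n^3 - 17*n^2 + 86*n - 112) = (n^2 + 5*n - 6)/(n^2 - 10*n + 16)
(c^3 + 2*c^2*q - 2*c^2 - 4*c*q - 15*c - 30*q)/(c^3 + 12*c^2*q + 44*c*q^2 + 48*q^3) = (c^2 - 2*c - 15)/(c^2 + 10*c*q + 24*q^2)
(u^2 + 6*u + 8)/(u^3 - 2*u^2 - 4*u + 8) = (u + 4)/(u^2 - 4*u + 4)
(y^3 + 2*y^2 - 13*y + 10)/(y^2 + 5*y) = y - 3 + 2/y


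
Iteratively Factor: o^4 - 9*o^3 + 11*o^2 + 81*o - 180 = (o + 3)*(o^3 - 12*o^2 + 47*o - 60) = (o - 5)*(o + 3)*(o^2 - 7*o + 12) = (o - 5)*(o - 3)*(o + 3)*(o - 4)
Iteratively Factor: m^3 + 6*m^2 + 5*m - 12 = (m + 4)*(m^2 + 2*m - 3) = (m - 1)*(m + 4)*(m + 3)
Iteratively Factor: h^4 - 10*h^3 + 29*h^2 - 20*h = (h - 4)*(h^3 - 6*h^2 + 5*h) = (h - 5)*(h - 4)*(h^2 - h) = h*(h - 5)*(h - 4)*(h - 1)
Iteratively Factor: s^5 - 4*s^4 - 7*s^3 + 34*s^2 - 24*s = (s - 2)*(s^4 - 2*s^3 - 11*s^2 + 12*s) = (s - 2)*(s - 1)*(s^3 - s^2 - 12*s) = (s - 2)*(s - 1)*(s + 3)*(s^2 - 4*s) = s*(s - 2)*(s - 1)*(s + 3)*(s - 4)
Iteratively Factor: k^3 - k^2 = (k - 1)*(k^2) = k*(k - 1)*(k)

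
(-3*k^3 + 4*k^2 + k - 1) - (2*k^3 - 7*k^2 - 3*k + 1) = -5*k^3 + 11*k^2 + 4*k - 2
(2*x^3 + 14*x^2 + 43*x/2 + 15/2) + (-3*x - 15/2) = 2*x^3 + 14*x^2 + 37*x/2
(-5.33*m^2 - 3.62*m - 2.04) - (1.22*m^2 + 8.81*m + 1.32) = -6.55*m^2 - 12.43*m - 3.36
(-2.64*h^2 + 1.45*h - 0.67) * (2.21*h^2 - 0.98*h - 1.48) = -5.8344*h^4 + 5.7917*h^3 + 1.0055*h^2 - 1.4894*h + 0.9916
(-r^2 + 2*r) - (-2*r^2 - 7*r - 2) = r^2 + 9*r + 2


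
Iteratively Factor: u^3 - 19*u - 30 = (u - 5)*(u^2 + 5*u + 6) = (u - 5)*(u + 2)*(u + 3)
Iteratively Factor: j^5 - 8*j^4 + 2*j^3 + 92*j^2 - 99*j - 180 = (j + 1)*(j^4 - 9*j^3 + 11*j^2 + 81*j - 180) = (j - 5)*(j + 1)*(j^3 - 4*j^2 - 9*j + 36) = (j - 5)*(j - 3)*(j + 1)*(j^2 - j - 12) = (j - 5)*(j - 4)*(j - 3)*(j + 1)*(j + 3)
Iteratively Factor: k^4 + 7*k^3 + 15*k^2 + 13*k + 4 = (k + 4)*(k^3 + 3*k^2 + 3*k + 1) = (k + 1)*(k + 4)*(k^2 + 2*k + 1) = (k + 1)^2*(k + 4)*(k + 1)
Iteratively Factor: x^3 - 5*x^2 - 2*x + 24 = (x + 2)*(x^2 - 7*x + 12) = (x - 4)*(x + 2)*(x - 3)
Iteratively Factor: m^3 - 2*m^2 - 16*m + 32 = (m - 2)*(m^2 - 16) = (m - 4)*(m - 2)*(m + 4)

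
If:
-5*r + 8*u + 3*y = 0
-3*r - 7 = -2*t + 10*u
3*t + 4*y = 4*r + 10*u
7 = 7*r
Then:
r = 1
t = 350/17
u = 53/17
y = -113/17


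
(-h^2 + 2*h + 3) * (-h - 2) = h^3 - 7*h - 6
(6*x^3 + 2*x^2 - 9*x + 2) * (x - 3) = 6*x^4 - 16*x^3 - 15*x^2 + 29*x - 6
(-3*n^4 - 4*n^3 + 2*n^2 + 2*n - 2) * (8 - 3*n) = 9*n^5 - 12*n^4 - 38*n^3 + 10*n^2 + 22*n - 16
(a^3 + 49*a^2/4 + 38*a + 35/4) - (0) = a^3 + 49*a^2/4 + 38*a + 35/4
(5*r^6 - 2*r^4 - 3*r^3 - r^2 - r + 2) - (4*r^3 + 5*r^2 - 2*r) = 5*r^6 - 2*r^4 - 7*r^3 - 6*r^2 + r + 2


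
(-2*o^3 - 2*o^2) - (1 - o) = -2*o^3 - 2*o^2 + o - 1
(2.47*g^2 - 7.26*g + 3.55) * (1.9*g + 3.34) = 4.693*g^3 - 5.5442*g^2 - 17.5034*g + 11.857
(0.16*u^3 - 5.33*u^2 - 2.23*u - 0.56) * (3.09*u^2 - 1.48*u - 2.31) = 0.4944*u^5 - 16.7065*u^4 + 0.6281*u^3 + 13.8823*u^2 + 5.9801*u + 1.2936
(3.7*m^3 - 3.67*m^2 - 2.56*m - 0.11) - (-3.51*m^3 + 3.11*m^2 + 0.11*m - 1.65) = 7.21*m^3 - 6.78*m^2 - 2.67*m + 1.54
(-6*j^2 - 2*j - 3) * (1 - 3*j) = 18*j^3 + 7*j - 3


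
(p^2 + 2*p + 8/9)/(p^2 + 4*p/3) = (p + 2/3)/p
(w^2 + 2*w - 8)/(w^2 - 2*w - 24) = (w - 2)/(w - 6)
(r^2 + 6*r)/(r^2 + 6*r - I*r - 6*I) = r/(r - I)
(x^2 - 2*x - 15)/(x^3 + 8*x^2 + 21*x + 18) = (x - 5)/(x^2 + 5*x + 6)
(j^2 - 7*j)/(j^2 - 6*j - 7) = j/(j + 1)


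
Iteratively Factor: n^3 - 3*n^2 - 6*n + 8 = (n - 4)*(n^2 + n - 2) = (n - 4)*(n - 1)*(n + 2)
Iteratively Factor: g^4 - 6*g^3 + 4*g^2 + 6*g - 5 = (g - 1)*(g^3 - 5*g^2 - g + 5) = (g - 5)*(g - 1)*(g^2 - 1) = (g - 5)*(g - 1)*(g + 1)*(g - 1)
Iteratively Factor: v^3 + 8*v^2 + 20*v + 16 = (v + 2)*(v^2 + 6*v + 8) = (v + 2)^2*(v + 4)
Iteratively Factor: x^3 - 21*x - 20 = (x + 4)*(x^2 - 4*x - 5) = (x + 1)*(x + 4)*(x - 5)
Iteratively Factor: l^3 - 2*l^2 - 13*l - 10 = (l + 2)*(l^2 - 4*l - 5) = (l - 5)*(l + 2)*(l + 1)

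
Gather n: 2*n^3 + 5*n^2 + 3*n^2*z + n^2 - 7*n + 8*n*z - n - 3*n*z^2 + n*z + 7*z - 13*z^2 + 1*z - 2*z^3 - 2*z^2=2*n^3 + n^2*(3*z + 6) + n*(-3*z^2 + 9*z - 8) - 2*z^3 - 15*z^2 + 8*z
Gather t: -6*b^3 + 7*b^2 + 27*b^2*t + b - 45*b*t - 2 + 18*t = -6*b^3 + 7*b^2 + b + t*(27*b^2 - 45*b + 18) - 2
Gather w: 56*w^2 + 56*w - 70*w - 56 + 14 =56*w^2 - 14*w - 42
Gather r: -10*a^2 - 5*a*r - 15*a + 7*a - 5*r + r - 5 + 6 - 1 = -10*a^2 - 8*a + r*(-5*a - 4)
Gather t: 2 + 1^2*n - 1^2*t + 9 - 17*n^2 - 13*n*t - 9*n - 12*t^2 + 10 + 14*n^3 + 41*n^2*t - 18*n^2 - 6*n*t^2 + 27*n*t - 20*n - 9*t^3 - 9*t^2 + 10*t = 14*n^3 - 35*n^2 - 28*n - 9*t^3 + t^2*(-6*n - 21) + t*(41*n^2 + 14*n + 9) + 21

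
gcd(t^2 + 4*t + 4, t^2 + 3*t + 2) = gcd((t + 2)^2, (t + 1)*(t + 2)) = t + 2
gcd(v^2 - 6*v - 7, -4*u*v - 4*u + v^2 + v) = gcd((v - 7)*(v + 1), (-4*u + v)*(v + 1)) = v + 1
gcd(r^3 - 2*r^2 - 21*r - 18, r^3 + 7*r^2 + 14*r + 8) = r + 1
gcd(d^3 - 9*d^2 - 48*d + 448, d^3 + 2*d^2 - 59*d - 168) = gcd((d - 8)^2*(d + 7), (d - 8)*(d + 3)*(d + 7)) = d^2 - d - 56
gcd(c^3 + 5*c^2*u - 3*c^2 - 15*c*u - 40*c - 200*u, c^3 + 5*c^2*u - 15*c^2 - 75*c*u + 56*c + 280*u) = c^2 + 5*c*u - 8*c - 40*u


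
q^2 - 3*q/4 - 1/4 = (q - 1)*(q + 1/4)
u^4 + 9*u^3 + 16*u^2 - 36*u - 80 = (u - 2)*(u + 2)*(u + 4)*(u + 5)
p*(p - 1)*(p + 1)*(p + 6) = p^4 + 6*p^3 - p^2 - 6*p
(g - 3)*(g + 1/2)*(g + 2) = g^3 - g^2/2 - 13*g/2 - 3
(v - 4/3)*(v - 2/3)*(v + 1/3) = v^3 - 5*v^2/3 + 2*v/9 + 8/27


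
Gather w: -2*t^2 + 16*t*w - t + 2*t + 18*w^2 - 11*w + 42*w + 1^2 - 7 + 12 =-2*t^2 + t + 18*w^2 + w*(16*t + 31) + 6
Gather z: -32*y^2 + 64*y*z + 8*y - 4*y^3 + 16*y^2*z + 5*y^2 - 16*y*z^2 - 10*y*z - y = -4*y^3 - 27*y^2 - 16*y*z^2 + 7*y + z*(16*y^2 + 54*y)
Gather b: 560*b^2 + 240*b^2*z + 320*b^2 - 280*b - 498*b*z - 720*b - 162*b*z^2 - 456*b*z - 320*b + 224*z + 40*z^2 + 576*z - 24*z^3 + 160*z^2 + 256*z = b^2*(240*z + 880) + b*(-162*z^2 - 954*z - 1320) - 24*z^3 + 200*z^2 + 1056*z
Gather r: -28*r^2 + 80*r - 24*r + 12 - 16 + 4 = -28*r^2 + 56*r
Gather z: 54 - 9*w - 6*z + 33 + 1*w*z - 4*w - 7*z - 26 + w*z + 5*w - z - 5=-8*w + z*(2*w - 14) + 56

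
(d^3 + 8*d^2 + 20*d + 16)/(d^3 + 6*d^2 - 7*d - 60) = (d^2 + 4*d + 4)/(d^2 + 2*d - 15)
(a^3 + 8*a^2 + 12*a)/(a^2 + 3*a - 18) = a*(a + 2)/(a - 3)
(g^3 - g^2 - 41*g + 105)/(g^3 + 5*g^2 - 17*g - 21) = (g - 5)/(g + 1)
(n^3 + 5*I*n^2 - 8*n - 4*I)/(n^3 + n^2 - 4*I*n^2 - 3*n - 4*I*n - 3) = (n^3 + 5*I*n^2 - 8*n - 4*I)/(n^3 + n^2*(1 - 4*I) - n*(3 + 4*I) - 3)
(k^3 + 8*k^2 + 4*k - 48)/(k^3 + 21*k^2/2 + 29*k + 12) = 2*(k - 2)/(2*k + 1)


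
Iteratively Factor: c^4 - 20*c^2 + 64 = (c + 4)*(c^3 - 4*c^2 - 4*c + 16) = (c - 4)*(c + 4)*(c^2 - 4) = (c - 4)*(c - 2)*(c + 4)*(c + 2)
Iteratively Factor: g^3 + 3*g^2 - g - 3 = (g + 3)*(g^2 - 1) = (g - 1)*(g + 3)*(g + 1)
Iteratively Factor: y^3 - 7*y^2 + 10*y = (y - 2)*(y^2 - 5*y) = y*(y - 2)*(y - 5)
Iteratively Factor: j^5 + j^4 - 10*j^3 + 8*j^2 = (j - 1)*(j^4 + 2*j^3 - 8*j^2) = (j - 2)*(j - 1)*(j^3 + 4*j^2) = (j - 2)*(j - 1)*(j + 4)*(j^2) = j*(j - 2)*(j - 1)*(j + 4)*(j)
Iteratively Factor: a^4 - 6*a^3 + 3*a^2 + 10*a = (a)*(a^3 - 6*a^2 + 3*a + 10) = a*(a - 2)*(a^2 - 4*a - 5) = a*(a - 2)*(a + 1)*(a - 5)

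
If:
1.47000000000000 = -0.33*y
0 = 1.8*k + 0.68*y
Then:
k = 1.68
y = -4.45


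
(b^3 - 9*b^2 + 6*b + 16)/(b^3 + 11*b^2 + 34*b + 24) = (b^2 - 10*b + 16)/(b^2 + 10*b + 24)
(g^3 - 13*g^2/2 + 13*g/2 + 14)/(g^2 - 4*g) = g - 5/2 - 7/(2*g)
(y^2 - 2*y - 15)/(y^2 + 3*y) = (y - 5)/y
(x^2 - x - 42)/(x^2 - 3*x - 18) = (-x^2 + x + 42)/(-x^2 + 3*x + 18)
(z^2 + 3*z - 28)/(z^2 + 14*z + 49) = (z - 4)/(z + 7)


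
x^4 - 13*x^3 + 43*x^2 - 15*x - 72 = (x - 8)*(x - 3)^2*(x + 1)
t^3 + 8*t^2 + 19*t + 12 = (t + 1)*(t + 3)*(t + 4)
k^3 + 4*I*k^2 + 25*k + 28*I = (k - 4*I)*(k + I)*(k + 7*I)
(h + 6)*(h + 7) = h^2 + 13*h + 42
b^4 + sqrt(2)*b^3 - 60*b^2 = b^2*(b - 5*sqrt(2))*(b + 6*sqrt(2))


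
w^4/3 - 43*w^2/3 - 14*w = w*(w/3 + 1/3)*(w - 7)*(w + 6)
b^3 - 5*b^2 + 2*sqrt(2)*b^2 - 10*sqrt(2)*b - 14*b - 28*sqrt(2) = (b - 7)*(b + 2)*(b + 2*sqrt(2))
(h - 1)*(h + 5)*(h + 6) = h^3 + 10*h^2 + 19*h - 30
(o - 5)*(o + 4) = o^2 - o - 20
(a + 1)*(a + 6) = a^2 + 7*a + 6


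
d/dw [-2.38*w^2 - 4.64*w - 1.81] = -4.76*w - 4.64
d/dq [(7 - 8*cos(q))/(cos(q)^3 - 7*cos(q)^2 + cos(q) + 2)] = (-16*cos(q)^3 + 77*cos(q)^2 - 98*cos(q) + 23)*sin(q)/(cos(q)^3 - 7*cos(q)^2 + cos(q) + 2)^2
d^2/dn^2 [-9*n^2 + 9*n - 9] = -18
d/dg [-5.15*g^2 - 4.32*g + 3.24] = -10.3*g - 4.32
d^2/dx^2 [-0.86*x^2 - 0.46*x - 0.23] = -1.72000000000000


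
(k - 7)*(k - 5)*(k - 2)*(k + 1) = k^4 - 13*k^3 + 45*k^2 - 11*k - 70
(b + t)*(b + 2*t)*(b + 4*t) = b^3 + 7*b^2*t + 14*b*t^2 + 8*t^3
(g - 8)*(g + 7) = g^2 - g - 56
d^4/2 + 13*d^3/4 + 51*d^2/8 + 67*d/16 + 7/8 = (d/2 + 1)*(d + 1/2)^2*(d + 7/2)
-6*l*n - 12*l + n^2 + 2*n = (-6*l + n)*(n + 2)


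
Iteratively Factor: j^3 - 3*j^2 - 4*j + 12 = (j - 2)*(j^2 - j - 6) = (j - 2)*(j + 2)*(j - 3)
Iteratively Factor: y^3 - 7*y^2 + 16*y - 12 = (y - 3)*(y^2 - 4*y + 4) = (y - 3)*(y - 2)*(y - 2)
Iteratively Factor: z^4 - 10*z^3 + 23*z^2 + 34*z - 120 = (z - 3)*(z^3 - 7*z^2 + 2*z + 40) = (z - 3)*(z + 2)*(z^2 - 9*z + 20) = (z - 5)*(z - 3)*(z + 2)*(z - 4)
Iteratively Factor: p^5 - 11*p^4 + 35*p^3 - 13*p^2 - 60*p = (p - 3)*(p^4 - 8*p^3 + 11*p^2 + 20*p) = p*(p - 3)*(p^3 - 8*p^2 + 11*p + 20) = p*(p - 4)*(p - 3)*(p^2 - 4*p - 5) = p*(p - 4)*(p - 3)*(p + 1)*(p - 5)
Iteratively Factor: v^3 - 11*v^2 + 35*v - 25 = (v - 5)*(v^2 - 6*v + 5) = (v - 5)*(v - 1)*(v - 5)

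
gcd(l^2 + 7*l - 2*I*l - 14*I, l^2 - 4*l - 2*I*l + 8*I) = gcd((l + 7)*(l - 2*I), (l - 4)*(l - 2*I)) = l - 2*I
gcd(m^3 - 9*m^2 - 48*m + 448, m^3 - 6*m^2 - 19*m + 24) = m - 8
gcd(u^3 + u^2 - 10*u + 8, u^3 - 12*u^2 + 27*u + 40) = 1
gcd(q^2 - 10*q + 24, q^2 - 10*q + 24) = q^2 - 10*q + 24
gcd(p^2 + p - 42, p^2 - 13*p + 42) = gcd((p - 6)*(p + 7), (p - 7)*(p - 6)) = p - 6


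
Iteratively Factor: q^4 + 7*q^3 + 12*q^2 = (q)*(q^3 + 7*q^2 + 12*q) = q^2*(q^2 + 7*q + 12) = q^2*(q + 4)*(q + 3)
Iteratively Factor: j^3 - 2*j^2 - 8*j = (j + 2)*(j^2 - 4*j) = j*(j + 2)*(j - 4)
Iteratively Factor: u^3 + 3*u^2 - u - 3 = (u + 1)*(u^2 + 2*u - 3) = (u + 1)*(u + 3)*(u - 1)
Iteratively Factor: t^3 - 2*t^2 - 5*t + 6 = (t - 3)*(t^2 + t - 2) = (t - 3)*(t + 2)*(t - 1)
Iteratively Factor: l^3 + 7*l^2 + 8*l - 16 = (l - 1)*(l^2 + 8*l + 16) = (l - 1)*(l + 4)*(l + 4)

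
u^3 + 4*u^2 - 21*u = u*(u - 3)*(u + 7)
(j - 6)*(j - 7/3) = j^2 - 25*j/3 + 14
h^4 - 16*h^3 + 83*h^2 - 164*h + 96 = (h - 8)*(h - 4)*(h - 3)*(h - 1)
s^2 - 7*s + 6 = (s - 6)*(s - 1)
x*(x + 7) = x^2 + 7*x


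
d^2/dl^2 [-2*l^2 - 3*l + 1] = -4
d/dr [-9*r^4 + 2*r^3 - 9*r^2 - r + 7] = -36*r^3 + 6*r^2 - 18*r - 1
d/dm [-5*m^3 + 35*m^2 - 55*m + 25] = -15*m^2 + 70*m - 55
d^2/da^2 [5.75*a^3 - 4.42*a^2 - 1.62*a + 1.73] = 34.5*a - 8.84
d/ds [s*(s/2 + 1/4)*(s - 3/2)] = 3*s^2/2 - s - 3/8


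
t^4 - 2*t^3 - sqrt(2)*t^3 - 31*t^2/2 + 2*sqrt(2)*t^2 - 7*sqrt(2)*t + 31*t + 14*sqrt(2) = (t - 2)*(t - 7*sqrt(2)/2)*(t + sqrt(2)/2)*(t + 2*sqrt(2))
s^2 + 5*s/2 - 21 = (s - 7/2)*(s + 6)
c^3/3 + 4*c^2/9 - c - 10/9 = (c/3 + 1/3)*(c - 5/3)*(c + 2)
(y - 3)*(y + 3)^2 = y^3 + 3*y^2 - 9*y - 27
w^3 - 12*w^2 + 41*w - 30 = (w - 6)*(w - 5)*(w - 1)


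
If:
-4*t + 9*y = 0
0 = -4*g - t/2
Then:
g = -9*y/32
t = 9*y/4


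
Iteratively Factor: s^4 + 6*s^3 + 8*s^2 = (s + 4)*(s^3 + 2*s^2) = s*(s + 4)*(s^2 + 2*s) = s^2*(s + 4)*(s + 2)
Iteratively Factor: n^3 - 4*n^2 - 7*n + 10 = (n - 1)*(n^2 - 3*n - 10) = (n - 5)*(n - 1)*(n + 2)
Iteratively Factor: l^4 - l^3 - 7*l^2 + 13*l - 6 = (l - 2)*(l^3 + l^2 - 5*l + 3) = (l - 2)*(l - 1)*(l^2 + 2*l - 3) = (l - 2)*(l - 1)^2*(l + 3)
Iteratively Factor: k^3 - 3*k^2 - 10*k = (k - 5)*(k^2 + 2*k) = (k - 5)*(k + 2)*(k)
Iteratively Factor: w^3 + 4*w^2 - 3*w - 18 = (w + 3)*(w^2 + w - 6) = (w + 3)^2*(w - 2)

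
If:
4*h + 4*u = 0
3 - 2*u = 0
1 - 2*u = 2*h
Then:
No Solution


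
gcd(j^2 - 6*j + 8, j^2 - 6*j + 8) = j^2 - 6*j + 8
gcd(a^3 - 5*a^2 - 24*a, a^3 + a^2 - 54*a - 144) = a^2 - 5*a - 24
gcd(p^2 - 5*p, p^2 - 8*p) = p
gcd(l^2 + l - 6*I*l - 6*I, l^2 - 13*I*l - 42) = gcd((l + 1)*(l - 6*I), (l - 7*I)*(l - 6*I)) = l - 6*I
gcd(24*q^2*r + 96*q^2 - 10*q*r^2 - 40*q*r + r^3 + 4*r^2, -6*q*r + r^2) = 6*q - r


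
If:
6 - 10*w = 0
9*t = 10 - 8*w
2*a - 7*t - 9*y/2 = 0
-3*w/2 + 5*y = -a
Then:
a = 4369/2610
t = 26/45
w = 3/5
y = -202/1305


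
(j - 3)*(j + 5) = j^2 + 2*j - 15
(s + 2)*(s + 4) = s^2 + 6*s + 8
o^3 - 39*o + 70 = (o - 5)*(o - 2)*(o + 7)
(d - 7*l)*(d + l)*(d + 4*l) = d^3 - 2*d^2*l - 31*d*l^2 - 28*l^3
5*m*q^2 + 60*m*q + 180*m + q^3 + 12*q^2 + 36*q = (5*m + q)*(q + 6)^2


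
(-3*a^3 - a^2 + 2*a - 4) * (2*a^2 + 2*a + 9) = -6*a^5 - 8*a^4 - 25*a^3 - 13*a^2 + 10*a - 36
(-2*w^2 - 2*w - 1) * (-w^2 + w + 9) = 2*w^4 - 19*w^2 - 19*w - 9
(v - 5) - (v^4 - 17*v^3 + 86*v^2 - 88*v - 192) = -v^4 + 17*v^3 - 86*v^2 + 89*v + 187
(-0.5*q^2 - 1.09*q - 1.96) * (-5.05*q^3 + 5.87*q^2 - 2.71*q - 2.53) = 2.525*q^5 + 2.5695*q^4 + 4.8547*q^3 - 7.2863*q^2 + 8.0693*q + 4.9588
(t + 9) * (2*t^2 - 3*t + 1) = 2*t^3 + 15*t^2 - 26*t + 9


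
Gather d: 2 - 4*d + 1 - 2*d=3 - 6*d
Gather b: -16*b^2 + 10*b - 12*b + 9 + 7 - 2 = -16*b^2 - 2*b + 14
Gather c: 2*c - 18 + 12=2*c - 6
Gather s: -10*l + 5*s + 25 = -10*l + 5*s + 25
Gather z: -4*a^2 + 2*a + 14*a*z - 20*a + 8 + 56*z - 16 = -4*a^2 - 18*a + z*(14*a + 56) - 8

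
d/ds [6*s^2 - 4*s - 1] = 12*s - 4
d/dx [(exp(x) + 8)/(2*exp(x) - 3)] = -19*exp(x)/(2*exp(x) - 3)^2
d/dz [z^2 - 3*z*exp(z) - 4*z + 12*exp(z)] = -3*z*exp(z) + 2*z + 9*exp(z) - 4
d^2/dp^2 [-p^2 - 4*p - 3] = -2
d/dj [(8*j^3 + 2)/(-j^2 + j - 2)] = 2*(-12*j^2*(j^2 - j + 2) + (2*j - 1)*(4*j^3 + 1))/(j^2 - j + 2)^2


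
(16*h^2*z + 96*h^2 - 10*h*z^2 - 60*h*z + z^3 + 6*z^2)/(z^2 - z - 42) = (16*h^2 - 10*h*z + z^2)/(z - 7)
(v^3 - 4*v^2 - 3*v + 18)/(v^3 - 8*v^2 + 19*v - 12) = (v^2 - v - 6)/(v^2 - 5*v + 4)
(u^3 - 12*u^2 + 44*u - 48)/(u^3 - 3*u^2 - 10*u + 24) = (u - 6)/(u + 3)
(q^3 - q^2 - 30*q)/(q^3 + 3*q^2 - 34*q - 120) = q/(q + 4)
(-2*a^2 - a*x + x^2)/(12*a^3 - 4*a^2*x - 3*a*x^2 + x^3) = (a + x)/(-6*a^2 - a*x + x^2)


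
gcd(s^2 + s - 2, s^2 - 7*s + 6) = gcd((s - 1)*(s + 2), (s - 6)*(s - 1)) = s - 1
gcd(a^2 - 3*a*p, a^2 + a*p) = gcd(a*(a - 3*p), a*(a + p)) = a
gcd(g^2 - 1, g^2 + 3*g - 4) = g - 1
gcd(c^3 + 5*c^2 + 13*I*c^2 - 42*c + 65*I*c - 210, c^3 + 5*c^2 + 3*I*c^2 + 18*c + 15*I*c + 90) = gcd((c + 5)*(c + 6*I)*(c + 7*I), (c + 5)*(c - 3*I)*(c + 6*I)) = c^2 + c*(5 + 6*I) + 30*I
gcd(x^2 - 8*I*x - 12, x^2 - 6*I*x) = x - 6*I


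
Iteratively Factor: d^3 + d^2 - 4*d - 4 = (d + 2)*(d^2 - d - 2) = (d + 1)*(d + 2)*(d - 2)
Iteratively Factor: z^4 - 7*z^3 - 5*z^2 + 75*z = (z)*(z^3 - 7*z^2 - 5*z + 75) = z*(z - 5)*(z^2 - 2*z - 15) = z*(z - 5)*(z + 3)*(z - 5)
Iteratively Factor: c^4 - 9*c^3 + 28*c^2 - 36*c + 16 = (c - 4)*(c^3 - 5*c^2 + 8*c - 4) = (c - 4)*(c - 1)*(c^2 - 4*c + 4) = (c - 4)*(c - 2)*(c - 1)*(c - 2)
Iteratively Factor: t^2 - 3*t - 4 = (t + 1)*(t - 4)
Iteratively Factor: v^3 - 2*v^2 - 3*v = (v + 1)*(v^2 - 3*v) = (v - 3)*(v + 1)*(v)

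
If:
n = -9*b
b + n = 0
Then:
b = 0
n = 0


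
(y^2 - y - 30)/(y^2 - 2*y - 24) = (y + 5)/(y + 4)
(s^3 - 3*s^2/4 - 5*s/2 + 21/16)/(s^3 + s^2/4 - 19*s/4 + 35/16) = (2*s + 3)/(2*s + 5)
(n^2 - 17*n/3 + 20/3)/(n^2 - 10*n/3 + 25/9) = 3*(n - 4)/(3*n - 5)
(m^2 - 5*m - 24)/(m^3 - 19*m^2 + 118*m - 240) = (m + 3)/(m^2 - 11*m + 30)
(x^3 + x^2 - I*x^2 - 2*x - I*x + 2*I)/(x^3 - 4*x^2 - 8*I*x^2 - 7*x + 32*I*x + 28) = (x^2 + x - 2)/(x^2 - x*(4 + 7*I) + 28*I)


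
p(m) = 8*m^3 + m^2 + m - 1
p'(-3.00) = 211.00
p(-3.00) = -211.00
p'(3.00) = 223.00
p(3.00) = 227.00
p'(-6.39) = 968.19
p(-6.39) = -2053.89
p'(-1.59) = 58.49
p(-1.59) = -32.22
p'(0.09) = 1.37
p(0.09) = -0.90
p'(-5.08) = 610.19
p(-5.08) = -1029.05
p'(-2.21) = 113.80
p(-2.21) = -84.68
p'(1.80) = 82.36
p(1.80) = 50.70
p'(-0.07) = 0.98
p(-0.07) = -1.07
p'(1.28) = 42.88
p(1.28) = 18.70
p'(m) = 24*m^2 + 2*m + 1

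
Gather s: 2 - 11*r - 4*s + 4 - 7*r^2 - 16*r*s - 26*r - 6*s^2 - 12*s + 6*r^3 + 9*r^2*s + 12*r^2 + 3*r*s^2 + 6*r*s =6*r^3 + 5*r^2 - 37*r + s^2*(3*r - 6) + s*(9*r^2 - 10*r - 16) + 6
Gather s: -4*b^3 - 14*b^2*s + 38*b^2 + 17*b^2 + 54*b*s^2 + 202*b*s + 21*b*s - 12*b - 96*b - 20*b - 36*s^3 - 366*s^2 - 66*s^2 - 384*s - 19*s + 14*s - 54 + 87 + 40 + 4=-4*b^3 + 55*b^2 - 128*b - 36*s^3 + s^2*(54*b - 432) + s*(-14*b^2 + 223*b - 389) + 77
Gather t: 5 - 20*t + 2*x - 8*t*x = t*(-8*x - 20) + 2*x + 5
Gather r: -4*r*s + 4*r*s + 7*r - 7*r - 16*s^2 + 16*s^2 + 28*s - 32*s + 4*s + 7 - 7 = 0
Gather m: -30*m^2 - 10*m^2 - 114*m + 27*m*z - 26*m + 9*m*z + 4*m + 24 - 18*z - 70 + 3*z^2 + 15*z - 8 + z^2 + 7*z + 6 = -40*m^2 + m*(36*z - 136) + 4*z^2 + 4*z - 48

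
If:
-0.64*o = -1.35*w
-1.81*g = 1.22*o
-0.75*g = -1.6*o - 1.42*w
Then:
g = 0.00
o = 0.00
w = 0.00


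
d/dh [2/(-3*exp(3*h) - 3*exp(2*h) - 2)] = (18*exp(h) + 12)*exp(2*h)/(3*exp(3*h) + 3*exp(2*h) + 2)^2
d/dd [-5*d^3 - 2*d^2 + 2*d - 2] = -15*d^2 - 4*d + 2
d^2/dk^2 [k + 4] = 0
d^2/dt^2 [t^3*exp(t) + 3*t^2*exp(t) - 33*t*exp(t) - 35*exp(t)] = (t^3 + 9*t^2 - 15*t - 95)*exp(t)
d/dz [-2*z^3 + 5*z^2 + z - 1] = -6*z^2 + 10*z + 1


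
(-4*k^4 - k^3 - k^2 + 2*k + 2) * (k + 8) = -4*k^5 - 33*k^4 - 9*k^3 - 6*k^2 + 18*k + 16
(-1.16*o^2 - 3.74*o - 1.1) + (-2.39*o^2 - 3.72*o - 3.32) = -3.55*o^2 - 7.46*o - 4.42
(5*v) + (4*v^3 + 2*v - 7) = 4*v^3 + 7*v - 7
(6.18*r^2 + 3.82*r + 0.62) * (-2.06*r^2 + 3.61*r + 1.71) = -12.7308*r^4 + 14.4406*r^3 + 23.0808*r^2 + 8.7704*r + 1.0602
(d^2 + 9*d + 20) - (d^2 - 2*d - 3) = 11*d + 23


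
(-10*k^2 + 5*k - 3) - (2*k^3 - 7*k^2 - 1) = -2*k^3 - 3*k^2 + 5*k - 2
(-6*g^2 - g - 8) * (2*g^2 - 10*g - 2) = -12*g^4 + 58*g^3 + 6*g^2 + 82*g + 16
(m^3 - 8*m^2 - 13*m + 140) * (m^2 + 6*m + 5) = m^5 - 2*m^4 - 56*m^3 + 22*m^2 + 775*m + 700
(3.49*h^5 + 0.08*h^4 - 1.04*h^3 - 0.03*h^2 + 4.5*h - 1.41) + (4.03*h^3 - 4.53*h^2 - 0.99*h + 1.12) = 3.49*h^5 + 0.08*h^4 + 2.99*h^3 - 4.56*h^2 + 3.51*h - 0.29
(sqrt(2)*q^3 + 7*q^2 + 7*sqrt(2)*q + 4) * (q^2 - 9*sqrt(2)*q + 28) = sqrt(2)*q^5 - 11*q^4 - 28*sqrt(2)*q^3 + 74*q^2 + 160*sqrt(2)*q + 112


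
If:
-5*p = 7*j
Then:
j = -5*p/7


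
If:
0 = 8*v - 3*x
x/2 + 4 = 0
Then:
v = -3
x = -8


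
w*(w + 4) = w^2 + 4*w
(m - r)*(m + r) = m^2 - r^2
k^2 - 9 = (k - 3)*(k + 3)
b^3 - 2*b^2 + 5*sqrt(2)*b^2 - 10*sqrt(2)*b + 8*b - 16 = (b - 2)*(b + sqrt(2))*(b + 4*sqrt(2))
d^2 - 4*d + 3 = (d - 3)*(d - 1)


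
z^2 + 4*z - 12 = (z - 2)*(z + 6)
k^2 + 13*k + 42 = (k + 6)*(k + 7)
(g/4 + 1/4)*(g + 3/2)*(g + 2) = g^3/4 + 9*g^2/8 + 13*g/8 + 3/4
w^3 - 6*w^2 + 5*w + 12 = (w - 4)*(w - 3)*(w + 1)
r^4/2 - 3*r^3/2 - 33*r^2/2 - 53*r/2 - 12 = (r/2 + 1/2)*(r - 8)*(r + 1)*(r + 3)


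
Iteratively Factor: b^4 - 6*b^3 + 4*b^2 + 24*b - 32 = (b - 4)*(b^3 - 2*b^2 - 4*b + 8) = (b - 4)*(b - 2)*(b^2 - 4) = (b - 4)*(b - 2)*(b + 2)*(b - 2)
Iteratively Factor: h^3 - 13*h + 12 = (h + 4)*(h^2 - 4*h + 3) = (h - 1)*(h + 4)*(h - 3)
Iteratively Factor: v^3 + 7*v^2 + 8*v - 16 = (v + 4)*(v^2 + 3*v - 4) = (v + 4)^2*(v - 1)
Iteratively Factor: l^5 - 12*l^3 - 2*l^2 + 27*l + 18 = (l + 1)*(l^4 - l^3 - 11*l^2 + 9*l + 18) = (l + 1)^2*(l^3 - 2*l^2 - 9*l + 18) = (l + 1)^2*(l + 3)*(l^2 - 5*l + 6) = (l - 3)*(l + 1)^2*(l + 3)*(l - 2)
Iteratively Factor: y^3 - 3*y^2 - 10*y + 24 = (y - 4)*(y^2 + y - 6) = (y - 4)*(y - 2)*(y + 3)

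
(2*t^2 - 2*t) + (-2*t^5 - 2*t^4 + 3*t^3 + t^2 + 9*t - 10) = -2*t^5 - 2*t^4 + 3*t^3 + 3*t^2 + 7*t - 10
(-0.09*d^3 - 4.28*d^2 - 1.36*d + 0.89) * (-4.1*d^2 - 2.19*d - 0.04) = 0.369*d^5 + 17.7451*d^4 + 14.9528*d^3 - 0.499399999999999*d^2 - 1.8947*d - 0.0356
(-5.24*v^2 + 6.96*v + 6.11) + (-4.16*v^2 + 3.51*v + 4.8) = -9.4*v^2 + 10.47*v + 10.91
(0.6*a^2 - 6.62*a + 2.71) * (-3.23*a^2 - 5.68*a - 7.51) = -1.938*a^4 + 17.9746*a^3 + 24.3423*a^2 + 34.3234*a - 20.3521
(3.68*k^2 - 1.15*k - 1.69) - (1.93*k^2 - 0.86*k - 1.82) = 1.75*k^2 - 0.29*k + 0.13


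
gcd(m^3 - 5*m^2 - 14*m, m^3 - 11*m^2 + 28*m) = m^2 - 7*m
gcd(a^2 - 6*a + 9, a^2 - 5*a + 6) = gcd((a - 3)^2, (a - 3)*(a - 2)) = a - 3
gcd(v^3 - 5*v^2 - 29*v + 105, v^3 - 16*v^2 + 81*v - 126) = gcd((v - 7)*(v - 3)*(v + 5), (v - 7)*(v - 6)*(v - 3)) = v^2 - 10*v + 21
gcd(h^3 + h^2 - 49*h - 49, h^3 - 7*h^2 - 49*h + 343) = h^2 - 49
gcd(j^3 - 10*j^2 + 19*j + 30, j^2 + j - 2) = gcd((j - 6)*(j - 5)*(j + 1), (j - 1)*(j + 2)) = 1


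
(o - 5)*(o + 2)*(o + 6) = o^3 + 3*o^2 - 28*o - 60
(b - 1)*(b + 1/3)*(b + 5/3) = b^3 + b^2 - 13*b/9 - 5/9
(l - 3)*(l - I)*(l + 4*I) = l^3 - 3*l^2 + 3*I*l^2 + 4*l - 9*I*l - 12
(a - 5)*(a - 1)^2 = a^3 - 7*a^2 + 11*a - 5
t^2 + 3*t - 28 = (t - 4)*(t + 7)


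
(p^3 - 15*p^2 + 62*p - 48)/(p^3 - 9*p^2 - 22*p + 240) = (p - 1)/(p + 5)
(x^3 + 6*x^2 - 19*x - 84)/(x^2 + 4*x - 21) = (x^2 - x - 12)/(x - 3)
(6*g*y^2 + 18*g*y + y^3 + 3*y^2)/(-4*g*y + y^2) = (6*g*y + 18*g + y^2 + 3*y)/(-4*g + y)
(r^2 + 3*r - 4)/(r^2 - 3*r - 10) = (-r^2 - 3*r + 4)/(-r^2 + 3*r + 10)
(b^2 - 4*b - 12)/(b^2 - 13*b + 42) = (b + 2)/(b - 7)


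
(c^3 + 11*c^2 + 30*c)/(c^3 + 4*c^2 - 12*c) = (c + 5)/(c - 2)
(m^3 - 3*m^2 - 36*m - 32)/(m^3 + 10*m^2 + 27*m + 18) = (m^2 - 4*m - 32)/(m^2 + 9*m + 18)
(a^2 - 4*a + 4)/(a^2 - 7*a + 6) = (a^2 - 4*a + 4)/(a^2 - 7*a + 6)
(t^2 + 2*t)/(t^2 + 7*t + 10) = t/(t + 5)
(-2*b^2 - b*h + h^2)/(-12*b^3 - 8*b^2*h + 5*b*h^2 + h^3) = 1/(6*b + h)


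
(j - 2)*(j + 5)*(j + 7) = j^3 + 10*j^2 + 11*j - 70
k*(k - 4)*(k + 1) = k^3 - 3*k^2 - 4*k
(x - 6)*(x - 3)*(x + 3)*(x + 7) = x^4 + x^3 - 51*x^2 - 9*x + 378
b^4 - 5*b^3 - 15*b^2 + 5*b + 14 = (b - 7)*(b - 1)*(b + 1)*(b + 2)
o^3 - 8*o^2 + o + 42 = (o - 7)*(o - 3)*(o + 2)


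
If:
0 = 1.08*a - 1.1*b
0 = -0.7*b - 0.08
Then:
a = -0.12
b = -0.11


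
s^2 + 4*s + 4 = (s + 2)^2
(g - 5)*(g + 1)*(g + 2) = g^3 - 2*g^2 - 13*g - 10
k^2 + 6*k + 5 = (k + 1)*(k + 5)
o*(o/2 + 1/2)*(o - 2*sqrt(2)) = o^3/2 - sqrt(2)*o^2 + o^2/2 - sqrt(2)*o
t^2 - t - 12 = (t - 4)*(t + 3)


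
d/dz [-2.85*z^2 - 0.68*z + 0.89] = -5.7*z - 0.68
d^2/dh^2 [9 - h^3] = -6*h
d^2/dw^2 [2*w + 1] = 0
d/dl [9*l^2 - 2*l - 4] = 18*l - 2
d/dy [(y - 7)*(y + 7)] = 2*y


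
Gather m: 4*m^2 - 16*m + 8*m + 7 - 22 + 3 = 4*m^2 - 8*m - 12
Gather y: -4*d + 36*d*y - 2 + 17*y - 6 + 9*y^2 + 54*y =-4*d + 9*y^2 + y*(36*d + 71) - 8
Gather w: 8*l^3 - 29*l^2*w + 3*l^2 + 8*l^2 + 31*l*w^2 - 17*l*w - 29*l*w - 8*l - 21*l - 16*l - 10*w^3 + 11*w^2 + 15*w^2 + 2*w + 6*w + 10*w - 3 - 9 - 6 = 8*l^3 + 11*l^2 - 45*l - 10*w^3 + w^2*(31*l + 26) + w*(-29*l^2 - 46*l + 18) - 18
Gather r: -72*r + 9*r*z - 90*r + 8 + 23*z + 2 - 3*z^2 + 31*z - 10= r*(9*z - 162) - 3*z^2 + 54*z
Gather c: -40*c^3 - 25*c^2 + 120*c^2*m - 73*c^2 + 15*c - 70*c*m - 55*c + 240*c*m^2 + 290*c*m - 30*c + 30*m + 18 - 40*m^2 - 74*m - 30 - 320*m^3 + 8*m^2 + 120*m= -40*c^3 + c^2*(120*m - 98) + c*(240*m^2 + 220*m - 70) - 320*m^3 - 32*m^2 + 76*m - 12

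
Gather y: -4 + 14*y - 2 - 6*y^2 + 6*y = -6*y^2 + 20*y - 6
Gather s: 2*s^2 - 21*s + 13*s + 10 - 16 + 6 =2*s^2 - 8*s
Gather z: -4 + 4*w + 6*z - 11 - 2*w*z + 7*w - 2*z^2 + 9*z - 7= 11*w - 2*z^2 + z*(15 - 2*w) - 22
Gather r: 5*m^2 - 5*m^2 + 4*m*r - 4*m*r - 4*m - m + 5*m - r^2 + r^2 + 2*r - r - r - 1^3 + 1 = 0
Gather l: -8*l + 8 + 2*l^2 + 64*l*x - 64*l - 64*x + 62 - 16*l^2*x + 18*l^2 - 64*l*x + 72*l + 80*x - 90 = l^2*(20 - 16*x) + 16*x - 20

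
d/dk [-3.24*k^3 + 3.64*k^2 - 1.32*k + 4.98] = -9.72*k^2 + 7.28*k - 1.32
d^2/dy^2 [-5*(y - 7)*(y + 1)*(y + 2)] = 40 - 30*y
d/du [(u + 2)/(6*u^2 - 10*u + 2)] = (-3*u^2 - 12*u + 11)/(2*(9*u^4 - 30*u^3 + 31*u^2 - 10*u + 1))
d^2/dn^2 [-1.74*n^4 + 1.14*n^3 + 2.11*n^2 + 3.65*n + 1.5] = -20.88*n^2 + 6.84*n + 4.22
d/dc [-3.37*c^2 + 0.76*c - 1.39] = 0.76 - 6.74*c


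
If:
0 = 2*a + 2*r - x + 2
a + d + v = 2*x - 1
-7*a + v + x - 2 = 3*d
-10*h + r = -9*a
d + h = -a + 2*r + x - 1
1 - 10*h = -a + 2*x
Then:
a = -119/516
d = 821/1032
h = -73/344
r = -2/43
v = 1369/1032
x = 373/258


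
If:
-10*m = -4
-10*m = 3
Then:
No Solution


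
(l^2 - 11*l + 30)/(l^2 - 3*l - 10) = (l - 6)/(l + 2)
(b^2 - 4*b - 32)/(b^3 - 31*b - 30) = (-b^2 + 4*b + 32)/(-b^3 + 31*b + 30)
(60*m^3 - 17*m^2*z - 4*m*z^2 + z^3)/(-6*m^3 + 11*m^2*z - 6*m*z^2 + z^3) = (-20*m^2 - m*z + z^2)/(2*m^2 - 3*m*z + z^2)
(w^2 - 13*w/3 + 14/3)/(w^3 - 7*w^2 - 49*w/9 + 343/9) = 3*(w - 2)/(3*w^2 - 14*w - 49)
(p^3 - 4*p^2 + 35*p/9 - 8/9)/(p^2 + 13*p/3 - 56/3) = (3*p^2 - 4*p + 1)/(3*(p + 7))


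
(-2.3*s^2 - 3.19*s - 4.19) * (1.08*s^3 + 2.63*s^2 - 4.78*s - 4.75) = -2.484*s^5 - 9.4942*s^4 - 1.9209*s^3 + 15.1535*s^2 + 35.1807*s + 19.9025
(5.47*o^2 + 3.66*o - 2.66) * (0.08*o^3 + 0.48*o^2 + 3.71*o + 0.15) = 0.4376*o^5 + 2.9184*o^4 + 21.8377*o^3 + 13.1223*o^2 - 9.3196*o - 0.399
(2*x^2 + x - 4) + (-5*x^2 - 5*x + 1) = -3*x^2 - 4*x - 3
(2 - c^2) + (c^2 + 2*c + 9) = 2*c + 11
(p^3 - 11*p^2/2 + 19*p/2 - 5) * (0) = 0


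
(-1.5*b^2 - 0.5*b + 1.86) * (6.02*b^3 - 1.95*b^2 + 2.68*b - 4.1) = -9.03*b^5 - 0.085*b^4 + 8.1522*b^3 + 1.183*b^2 + 7.0348*b - 7.626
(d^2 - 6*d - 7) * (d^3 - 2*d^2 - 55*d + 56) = d^5 - 8*d^4 - 50*d^3 + 400*d^2 + 49*d - 392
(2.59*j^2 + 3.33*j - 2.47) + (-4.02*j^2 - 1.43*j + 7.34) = -1.43*j^2 + 1.9*j + 4.87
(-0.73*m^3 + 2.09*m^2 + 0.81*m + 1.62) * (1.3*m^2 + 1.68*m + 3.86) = -0.949*m^5 + 1.4906*m^4 + 1.7464*m^3 + 11.5342*m^2 + 5.8482*m + 6.2532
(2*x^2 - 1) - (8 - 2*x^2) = 4*x^2 - 9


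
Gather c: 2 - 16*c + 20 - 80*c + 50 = 72 - 96*c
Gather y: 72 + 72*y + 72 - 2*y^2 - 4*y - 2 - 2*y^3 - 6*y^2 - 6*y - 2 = -2*y^3 - 8*y^2 + 62*y + 140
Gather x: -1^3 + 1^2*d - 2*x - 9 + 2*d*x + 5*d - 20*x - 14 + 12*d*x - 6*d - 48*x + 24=x*(14*d - 70)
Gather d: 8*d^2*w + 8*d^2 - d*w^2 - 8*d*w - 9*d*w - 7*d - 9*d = d^2*(8*w + 8) + d*(-w^2 - 17*w - 16)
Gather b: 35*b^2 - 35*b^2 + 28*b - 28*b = 0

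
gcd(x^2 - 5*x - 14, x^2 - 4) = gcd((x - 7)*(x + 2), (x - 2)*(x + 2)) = x + 2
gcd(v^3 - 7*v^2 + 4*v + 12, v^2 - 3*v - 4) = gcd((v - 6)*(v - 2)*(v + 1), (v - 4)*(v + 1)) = v + 1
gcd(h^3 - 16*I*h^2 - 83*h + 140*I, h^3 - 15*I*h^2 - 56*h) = h - 7*I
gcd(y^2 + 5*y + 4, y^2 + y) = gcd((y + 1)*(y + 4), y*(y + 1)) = y + 1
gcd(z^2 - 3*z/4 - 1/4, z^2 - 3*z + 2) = z - 1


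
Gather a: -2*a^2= -2*a^2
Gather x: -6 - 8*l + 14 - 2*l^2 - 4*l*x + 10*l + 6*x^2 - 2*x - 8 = -2*l^2 + 2*l + 6*x^2 + x*(-4*l - 2)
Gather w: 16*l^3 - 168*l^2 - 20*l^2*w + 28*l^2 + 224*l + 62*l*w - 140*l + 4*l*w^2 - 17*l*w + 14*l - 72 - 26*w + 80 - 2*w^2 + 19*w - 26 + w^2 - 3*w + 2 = 16*l^3 - 140*l^2 + 98*l + w^2*(4*l - 1) + w*(-20*l^2 + 45*l - 10) - 16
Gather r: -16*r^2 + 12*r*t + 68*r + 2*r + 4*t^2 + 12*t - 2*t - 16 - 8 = -16*r^2 + r*(12*t + 70) + 4*t^2 + 10*t - 24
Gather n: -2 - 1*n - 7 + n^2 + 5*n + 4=n^2 + 4*n - 5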